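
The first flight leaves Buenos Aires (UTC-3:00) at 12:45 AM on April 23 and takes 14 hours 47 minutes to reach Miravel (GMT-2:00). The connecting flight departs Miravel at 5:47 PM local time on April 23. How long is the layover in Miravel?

Convert departure to UTC: 12:45 AM + 3:00 = 3:45 AM UTC on Apr 23.
Add 14 hours 47 minutes flight time → 6:32 PM UTC.
Miravel is UTC−2:00, so local arrival = 6:32 PM − 2:00 = 4:32 PM on Apr 23.
Layover = 5:47 PM − 4:32 PM = 1 hour 15 minutes.

1 hour 15 minutes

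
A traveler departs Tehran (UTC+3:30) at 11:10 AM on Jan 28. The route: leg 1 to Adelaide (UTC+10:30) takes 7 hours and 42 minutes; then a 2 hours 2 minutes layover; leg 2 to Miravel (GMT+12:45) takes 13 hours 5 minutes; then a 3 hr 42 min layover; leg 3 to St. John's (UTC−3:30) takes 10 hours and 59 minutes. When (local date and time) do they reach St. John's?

Convert departure to UTC: 11:10 AM − 3:30 = 7:40 AM UTC on Jan 28.
Add 7 hours 42 minutes leg 1 → 3:22 PM UTC.
Add 2 hours 2 minutes layover in Adelaide → 5:24 PM UTC.
Add 13 hours 5 minutes leg 2 → 6:29 AM UTC (Jan 29).
Add 3 hours 42 minutes layover in Miravel → 10:11 AM UTC.
Add 10 hours and 59 minutes leg 3 → 9:10 PM UTC.
St. John's is UTC−3:30, so local arrival = 9:10 PM − 3:30 = 5:40 PM on Jan 29.

5:40 PM on January 29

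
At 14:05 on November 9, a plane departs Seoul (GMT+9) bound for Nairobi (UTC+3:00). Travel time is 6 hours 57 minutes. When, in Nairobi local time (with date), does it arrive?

Nairobi is 6:00 behind Seoul.
After 6 hours 57 minutes it is 21:02 in Seoul.
Shift by the zone difference: 21:02 − 6:00 = 15:02 on Nov 9 in Nairobi.

15:02 on November 9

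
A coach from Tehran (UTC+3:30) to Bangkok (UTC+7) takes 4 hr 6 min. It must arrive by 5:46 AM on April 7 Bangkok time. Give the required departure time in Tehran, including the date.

10:10 PM on Apr 6

Target arrival in UTC: 5:46 AM − 7:00 = 10:46 PM on Apr 6.
Subtract 4 hours and 6 minutes → departure 6:40 PM UTC on Apr 6.
Tehran is UTC+3:30: 6:40 PM + 3:30 = 10:10 PM on Apr 6.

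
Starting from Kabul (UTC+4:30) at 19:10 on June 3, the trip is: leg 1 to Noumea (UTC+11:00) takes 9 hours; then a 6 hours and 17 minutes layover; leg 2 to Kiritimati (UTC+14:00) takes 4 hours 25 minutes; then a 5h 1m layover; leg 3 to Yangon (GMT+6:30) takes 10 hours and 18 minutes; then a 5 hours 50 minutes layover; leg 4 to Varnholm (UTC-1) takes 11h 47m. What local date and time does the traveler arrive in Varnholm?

Convert departure to UTC: 19:10 − 4:30 = 14:40 UTC on Jun 3.
Add 9 hours leg 1 → 23:40 UTC.
Add 6 hours and 17 minutes layover in Noumea → 05:57 UTC (Jun 4).
Add 4 hours and 25 minutes leg 2 → 10:22 UTC.
Add 5 hours 1 minute layover in Kiritimati → 15:23 UTC.
Add 10 hours and 18 minutes leg 3 → 01:41 UTC (Jun 5).
Add 5 hours and 50 minutes layover in Yangon → 07:31 UTC.
Add 11 hours 47 minutes leg 4 → 19:18 UTC.
Varnholm is UTC−1:00, so local arrival = 19:18 − 1:00 = 18:18 on Jun 5.

18:18 on June 5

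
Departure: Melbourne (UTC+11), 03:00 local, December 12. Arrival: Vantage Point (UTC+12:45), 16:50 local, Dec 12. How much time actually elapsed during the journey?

Departure in UTC: 03:00 − 11:00 = 16:00 on Dec 11.
Arrival in UTC: 16:50 − 12:45 = 04:05 on Dec 12.
Elapsed = 04:05 − 16:00 (+1 day) = 12 hours 5 minutes.

12 hours 5 minutes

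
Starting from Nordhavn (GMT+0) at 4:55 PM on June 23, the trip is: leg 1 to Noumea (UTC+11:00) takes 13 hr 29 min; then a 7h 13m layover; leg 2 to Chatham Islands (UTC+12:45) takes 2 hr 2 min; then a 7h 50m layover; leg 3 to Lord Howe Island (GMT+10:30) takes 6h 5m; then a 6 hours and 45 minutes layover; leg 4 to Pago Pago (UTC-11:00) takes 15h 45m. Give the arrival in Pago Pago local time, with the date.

5:04 PM on June 25

Nordhavn is at UTC+0, so departure is already 4:55 PM UTC on Jun 23.
Add 13 hours 29 minutes leg 1 → 6:24 AM UTC (Jun 24).
Add 7 hours 13 minutes layover in Noumea → 1:37 PM UTC.
Add 2 hours 2 minutes leg 2 → 3:39 PM UTC.
Add 7 hours and 50 minutes layover in Chatham Islands → 11:29 PM UTC.
Add 6 hours 5 minutes leg 3 → 5:34 AM UTC (Jun 25).
Add 6 hours and 45 minutes layover in Lord Howe Island → 12:19 PM UTC.
Add 15 hours and 45 minutes leg 4 → 4:04 AM UTC (Jun 26).
Pago Pago is UTC−11:00, so local arrival = 4:04 AM − 11:00 = 5:04 PM on Jun 25.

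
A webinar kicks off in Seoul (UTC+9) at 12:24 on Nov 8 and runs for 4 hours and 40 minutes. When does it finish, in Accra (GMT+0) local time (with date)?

08:04 on November 8

Convert start to UTC: 12:24 − 9:00 = 03:24 UTC on Nov 8.
Add 4 hours and 40 minutes duration → 08:04 UTC.
Accra is UTC+0, so local end time is the same: 08:04 on Nov 8.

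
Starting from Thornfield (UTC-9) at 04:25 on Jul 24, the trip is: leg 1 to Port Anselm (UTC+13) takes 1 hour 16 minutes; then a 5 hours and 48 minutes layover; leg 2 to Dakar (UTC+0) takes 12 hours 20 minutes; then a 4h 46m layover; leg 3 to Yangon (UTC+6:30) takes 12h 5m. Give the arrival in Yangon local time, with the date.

Convert departure to UTC: 04:25 + 9:00 = 13:25 UTC on Jul 24.
Add 1 hour 16 minutes leg 1 → 14:41 UTC.
Add 5 hours 48 minutes layover in Port Anselm → 20:29 UTC.
Add 12 hours 20 minutes leg 2 → 08:49 UTC (Jul 25).
Add 4 hours and 46 minutes layover in Dakar → 13:35 UTC.
Add 12 hours and 5 minutes leg 3 → 01:40 UTC (Jul 26).
Yangon is UTC+6:30, so local arrival = 01:40 + 6:30 = 08:10 on Jul 26.

08:10 on Jul 26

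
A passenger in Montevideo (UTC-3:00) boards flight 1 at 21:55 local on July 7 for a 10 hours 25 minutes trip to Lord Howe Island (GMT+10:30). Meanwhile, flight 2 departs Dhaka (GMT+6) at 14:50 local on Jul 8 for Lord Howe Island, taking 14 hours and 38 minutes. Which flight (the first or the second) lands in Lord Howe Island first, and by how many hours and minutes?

the first, by 12 hours 8 minutes

Flight 1 in UTC: 21:55 + 3:00 = 00:55 on Jul 8.
+10 hours and 25 minutes → arrive 11:20 UTC on Jul 8.
Flight 2 in UTC: 14:50 − 6:00 = 08:50 on Jul 8.
+14 hours 38 minutes → arrive 23:28 UTC on Jul 8.
Flight 1 lands earlier by 12 hours 8 minutes.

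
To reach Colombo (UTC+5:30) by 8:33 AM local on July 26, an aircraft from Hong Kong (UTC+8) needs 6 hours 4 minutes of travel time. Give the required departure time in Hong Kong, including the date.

Target arrival in UTC: 8:33 AM − 5:30 = 3:03 AM on Jul 26.
Subtract 6 hours and 4 minutes → departure 8:59 PM UTC on Jul 25.
Hong Kong is UTC+8:00: 8:59 PM + 8:00 = 4:59 AM on Jul 26.

4:59 AM on Jul 26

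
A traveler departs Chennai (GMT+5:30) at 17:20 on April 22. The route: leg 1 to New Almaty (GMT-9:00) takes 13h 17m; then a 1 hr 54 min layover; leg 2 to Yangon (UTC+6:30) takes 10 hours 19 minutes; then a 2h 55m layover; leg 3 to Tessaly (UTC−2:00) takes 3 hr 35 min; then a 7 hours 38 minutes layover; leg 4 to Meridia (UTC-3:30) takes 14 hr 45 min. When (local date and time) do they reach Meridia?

14:43 on Apr 24

Convert departure to UTC: 17:20 − 5:30 = 11:50 UTC on Apr 22.
Add 13 hours and 17 minutes leg 1 → 01:07 UTC (Apr 23).
Add 1 hour 54 minutes layover in New Almaty → 03:01 UTC.
Add 10 hours 19 minutes leg 2 → 13:20 UTC.
Add 2 hours 55 minutes layover in Yangon → 16:15 UTC.
Add 3 hours 35 minutes leg 3 → 19:50 UTC.
Add 7 hours 38 minutes layover in Tessaly → 03:28 UTC (Apr 24).
Add 14 hours 45 minutes leg 4 → 18:13 UTC.
Meridia is UTC−3:30, so local arrival = 18:13 − 3:30 = 14:43 on Apr 24.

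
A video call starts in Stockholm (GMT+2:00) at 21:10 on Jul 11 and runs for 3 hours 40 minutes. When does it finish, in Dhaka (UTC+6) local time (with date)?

Dhaka is 4:00 ahead of Stockholm.
After 3 hours and 40 minutes it is 00:50 (Jul 12) in Stockholm.
Shift by the zone difference: 00:50 + 4:00 = 04:50 on Jul 12 in Dhaka.

04:50 on July 12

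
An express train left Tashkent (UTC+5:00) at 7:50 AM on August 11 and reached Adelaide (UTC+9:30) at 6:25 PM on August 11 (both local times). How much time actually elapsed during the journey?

6 hours 5 minutes

Adelaide is 4:30 ahead of Tashkent.
Clock-face elapsed time (ignoring zones) is 10 hours 35 minutes.
Actual elapsed = 10 hours 35 minutes − 4:30 = 6 hours 5 minutes.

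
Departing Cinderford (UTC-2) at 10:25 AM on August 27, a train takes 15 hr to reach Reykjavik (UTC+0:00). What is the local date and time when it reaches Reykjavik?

Convert departure to UTC: 10:25 AM + 2:00 = 12:25 PM UTC on Aug 27.
Add 15 hours travel time → 3:25 AM UTC (Aug 28).
Reykjavik is UTC+0, so local arrival is the same: 3:25 AM on Aug 28.

3:25 AM on August 28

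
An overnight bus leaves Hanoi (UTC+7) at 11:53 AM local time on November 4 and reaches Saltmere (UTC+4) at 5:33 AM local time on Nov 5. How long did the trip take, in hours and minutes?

20 hours 40 minutes

Saltmere is 3:00 behind Hanoi.
Clock-face elapsed time (ignoring zones) is 17 hours 40 minutes.
Actual elapsed = 17 hours 40 minutes + 3:00 = 20 hours 40 minutes.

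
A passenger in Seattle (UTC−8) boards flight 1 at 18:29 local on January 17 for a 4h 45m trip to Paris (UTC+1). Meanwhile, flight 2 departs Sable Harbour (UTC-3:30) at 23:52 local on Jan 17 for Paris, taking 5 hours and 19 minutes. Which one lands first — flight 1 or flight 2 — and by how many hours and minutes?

Flight 1 in UTC: 18:29 + 8:00 = 02:29 on Jan 18.
+4 hours 45 minutes → arrive 07:14 UTC on Jan 18.
Flight 2 in UTC: 23:52 + 3:30 = 03:22 on Jan 18.
+5 hours and 19 minutes → arrive 08:41 UTC on Jan 18.
Flight 1 lands earlier by 1 hour 27 minutes.

the first, by 1 hour 27 minutes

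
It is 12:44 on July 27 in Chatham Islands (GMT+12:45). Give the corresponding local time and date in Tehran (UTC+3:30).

In UTC: 12:44 − 12:45 = 23:59 on Jul 26.
Tehran is UTC+3:30: 23:59 + 3:30 = 03:29 on Jul 27.

03:29 on Jul 27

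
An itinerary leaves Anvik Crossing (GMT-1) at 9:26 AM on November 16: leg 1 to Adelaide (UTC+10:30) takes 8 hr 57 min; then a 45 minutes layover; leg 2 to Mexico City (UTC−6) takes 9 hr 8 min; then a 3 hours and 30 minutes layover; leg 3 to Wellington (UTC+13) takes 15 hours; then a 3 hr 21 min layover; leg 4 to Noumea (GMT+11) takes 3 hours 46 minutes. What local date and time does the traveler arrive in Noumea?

5:53 PM on Nov 18

Convert departure to UTC: 9:26 AM + 1:00 = 10:26 AM UTC on Nov 16.
Add 8 hours and 57 minutes leg 1 → 7:23 PM UTC.
Add 45 minutes layover in Adelaide → 8:08 PM UTC.
Add 9 hours 8 minutes leg 2 → 5:16 AM UTC (Nov 17).
Add 3 hours and 30 minutes layover in Mexico City → 8:46 AM UTC.
Add 15 hours leg 3 → 11:46 PM UTC.
Add 3 hours and 21 minutes layover in Wellington → 3:07 AM UTC (Nov 18).
Add 3 hours and 46 minutes leg 4 → 6:53 AM UTC.
Noumea is UTC+11:00, so local arrival = 6:53 AM + 11:00 = 5:53 PM on Nov 18.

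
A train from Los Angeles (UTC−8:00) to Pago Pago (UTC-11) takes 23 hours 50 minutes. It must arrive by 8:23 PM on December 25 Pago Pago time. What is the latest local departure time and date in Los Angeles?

Target arrival in UTC: 8:23 PM + 11:00 = 7:23 AM on Dec 26.
Subtract 23 hours and 50 minutes → departure 7:33 AM UTC on Dec 25.
Los Angeles is UTC−8:00: 7:33 AM − 8:00 = 11:33 PM on Dec 24.

11:33 PM on Dec 24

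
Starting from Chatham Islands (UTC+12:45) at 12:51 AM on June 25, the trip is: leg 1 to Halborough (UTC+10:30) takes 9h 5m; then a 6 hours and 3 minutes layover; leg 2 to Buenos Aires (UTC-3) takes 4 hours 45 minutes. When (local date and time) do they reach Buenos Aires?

4:59 AM on June 25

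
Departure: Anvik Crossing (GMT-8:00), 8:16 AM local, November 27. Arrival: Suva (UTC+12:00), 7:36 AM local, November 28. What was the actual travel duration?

3 hours 20 minutes

Departure in UTC: 8:16 AM + 8:00 = 4:16 PM on Nov 27.
Arrival in UTC: 7:36 AM − 12:00 = 7:36 PM on Nov 27.
Elapsed = 7:36 PM − 4:16 PM = 3 hours 20 minutes.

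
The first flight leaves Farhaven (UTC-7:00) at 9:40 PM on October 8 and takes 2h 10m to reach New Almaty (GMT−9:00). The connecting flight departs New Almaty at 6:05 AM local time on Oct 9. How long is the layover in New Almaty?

Convert departure to UTC: 9:40 PM + 7:00 = 4:40 AM UTC on Oct 9.
Add 2 hours 10 minutes flight time → 6:50 AM UTC.
New Almaty is UTC−9:00, so local arrival = 6:50 AM − 9:00 = 9:50 PM on Oct 8.
Layover = 6:05 AM − 9:50 PM (+1 day) = 8 hours 15 minutes.

8 hours 15 minutes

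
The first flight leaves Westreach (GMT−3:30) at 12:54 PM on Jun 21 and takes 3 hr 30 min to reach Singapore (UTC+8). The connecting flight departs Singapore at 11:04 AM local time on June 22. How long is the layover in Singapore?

Convert departure to UTC: 12:54 PM + 3:30 = 4:24 PM UTC on Jun 21.
Add 3 hours 30 minutes flight time → 7:54 PM UTC.
Singapore is UTC+8:00, so local arrival = 7:54 PM + 8:00 = 3:54 AM on Jun 22.
Layover = 11:04 AM − 3:54 AM = 7 hours 10 minutes.

7 hours 10 minutes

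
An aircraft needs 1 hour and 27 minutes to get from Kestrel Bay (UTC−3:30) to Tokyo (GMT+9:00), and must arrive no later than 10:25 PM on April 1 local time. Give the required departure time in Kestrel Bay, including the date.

Target arrival in UTC: 10:25 PM − 9:00 = 1:25 PM on Apr 1.
Subtract 1 hour and 27 minutes → departure 11:58 AM UTC on Apr 1.
Kestrel Bay is UTC−3:30: 11:58 AM − 3:30 = 8:28 AM on Apr 1.

8:28 AM on April 1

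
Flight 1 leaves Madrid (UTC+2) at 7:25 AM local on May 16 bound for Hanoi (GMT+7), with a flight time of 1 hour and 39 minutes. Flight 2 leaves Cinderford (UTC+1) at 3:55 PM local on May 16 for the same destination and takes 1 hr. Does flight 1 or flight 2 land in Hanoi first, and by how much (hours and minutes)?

the first, by 8 hours 51 minutes

Flight 1 in UTC: 7:25 AM − 2:00 = 5:25 AM on May 16.
+1 hour and 39 minutes → arrive 7:04 AM UTC on May 16.
Flight 2 in UTC: 3:55 PM − 1:00 = 2:55 PM on May 16.
+1 hour → arrive 3:55 PM UTC on May 16.
Flight 1 lands earlier by 8 hours 51 minutes.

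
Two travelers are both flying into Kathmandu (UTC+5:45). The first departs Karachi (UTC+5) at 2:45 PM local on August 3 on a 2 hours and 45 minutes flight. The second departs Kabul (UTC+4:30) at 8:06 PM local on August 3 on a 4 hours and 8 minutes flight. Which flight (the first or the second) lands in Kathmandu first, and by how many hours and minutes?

Flight 1 in UTC: 2:45 PM − 5:00 = 9:45 AM on Aug 3.
+2 hours 45 minutes → arrive 12:30 PM UTC on Aug 3.
Flight 2 in UTC: 8:06 PM − 4:30 = 3:36 PM on Aug 3.
+4 hours 8 minutes → arrive 7:44 PM UTC on Aug 3.
Flight 1 lands earlier by 7 hours 14 minutes.

the first, by 7 hours 14 minutes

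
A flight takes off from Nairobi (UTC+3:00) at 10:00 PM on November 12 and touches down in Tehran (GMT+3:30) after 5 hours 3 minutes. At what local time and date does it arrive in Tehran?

Convert departure to UTC: 10:00 PM − 3:00 = 7:00 PM UTC on Nov 12.
Add 5 hours and 3 minutes travel time → 12:03 AM UTC (Nov 13).
Tehran is UTC+3:30, so local arrival = 12:03 AM + 3:30 = 3:33 AM on Nov 13.

3:33 AM on Nov 13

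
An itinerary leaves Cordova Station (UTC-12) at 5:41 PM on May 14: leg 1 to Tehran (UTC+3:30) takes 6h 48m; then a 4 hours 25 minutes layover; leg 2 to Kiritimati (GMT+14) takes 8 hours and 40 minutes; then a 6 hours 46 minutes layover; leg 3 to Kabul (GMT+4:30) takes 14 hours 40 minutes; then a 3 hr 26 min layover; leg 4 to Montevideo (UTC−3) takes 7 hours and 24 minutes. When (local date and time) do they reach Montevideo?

Convert departure to UTC: 5:41 PM + 12:00 = 5:41 AM UTC on May 15.
Add 6 hours and 48 minutes leg 1 → 12:29 PM UTC.
Add 4 hours 25 minutes layover in Tehran → 4:54 PM UTC.
Add 8 hours 40 minutes leg 2 → 1:34 AM UTC (May 16).
Add 6 hours 46 minutes layover in Kiritimati → 8:20 AM UTC.
Add 14 hours and 40 minutes leg 3 → 11:00 PM UTC.
Add 3 hours and 26 minutes layover in Kabul → 2:26 AM UTC (May 17).
Add 7 hours and 24 minutes leg 4 → 9:50 AM UTC.
Montevideo is UTC−3:00, so local arrival = 9:50 AM − 3:00 = 6:50 AM on May 17.

6:50 AM on May 17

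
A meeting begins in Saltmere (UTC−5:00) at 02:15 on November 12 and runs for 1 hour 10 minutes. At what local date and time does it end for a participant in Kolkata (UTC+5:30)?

13:55 on Nov 12

Convert start to UTC: 02:15 + 5:00 = 07:15 UTC on Nov 12.
Add 1 hour and 10 minutes duration → 08:25 UTC.
Kolkata is UTC+5:30, so local end time = 08:25 + 5:30 = 13:55 on Nov 12.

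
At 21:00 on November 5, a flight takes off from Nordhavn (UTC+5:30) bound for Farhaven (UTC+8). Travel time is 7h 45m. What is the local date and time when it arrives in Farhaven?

Farhaven is 2:30 ahead of Nordhavn.
After 7 hours 45 minutes it is 04:45 (Nov 6) in Nordhavn.
Shift by the zone difference: 04:45 + 2:30 = 07:15 on Nov 6 in Farhaven.

07:15 on November 6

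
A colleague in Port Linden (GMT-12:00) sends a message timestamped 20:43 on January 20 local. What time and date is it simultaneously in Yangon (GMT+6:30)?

In UTC: 20:43 + 12:00 = 08:43 on Jan 21.
Yangon is UTC+6:30: 08:43 + 6:30 = 15:13 on Jan 21.

15:13 on Jan 21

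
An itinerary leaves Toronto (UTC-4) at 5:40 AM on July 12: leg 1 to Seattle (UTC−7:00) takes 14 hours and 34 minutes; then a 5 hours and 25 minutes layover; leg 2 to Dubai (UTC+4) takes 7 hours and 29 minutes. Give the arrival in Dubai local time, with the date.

5:08 PM on July 13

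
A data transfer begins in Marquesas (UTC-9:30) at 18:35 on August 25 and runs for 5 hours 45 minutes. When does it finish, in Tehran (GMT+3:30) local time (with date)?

Convert start to UTC: 18:35 + 9:30 = 04:05 UTC on Aug 26.
Add 5 hours and 45 minutes duration → 09:50 UTC.
Tehran is UTC+3:30, so local end time = 09:50 + 3:30 = 13:20 on Aug 26.

13:20 on August 26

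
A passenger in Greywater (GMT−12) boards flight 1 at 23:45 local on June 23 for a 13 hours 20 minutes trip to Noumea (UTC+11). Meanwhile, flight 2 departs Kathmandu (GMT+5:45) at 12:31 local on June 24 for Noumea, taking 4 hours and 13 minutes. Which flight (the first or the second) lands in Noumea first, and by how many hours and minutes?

Flight 1 in UTC: 23:45 + 12:00 = 11:45 on Jun 24.
+13 hours 20 minutes → arrive 01:05 UTC on Jun 25.
Flight 2 in UTC: 12:31 − 5:45 = 06:46 on Jun 24.
+4 hours and 13 minutes → arrive 10:59 UTC on Jun 24.
Flight 2 lands earlier by 14 hours 6 minutes.

the second, by 14 hours 6 minutes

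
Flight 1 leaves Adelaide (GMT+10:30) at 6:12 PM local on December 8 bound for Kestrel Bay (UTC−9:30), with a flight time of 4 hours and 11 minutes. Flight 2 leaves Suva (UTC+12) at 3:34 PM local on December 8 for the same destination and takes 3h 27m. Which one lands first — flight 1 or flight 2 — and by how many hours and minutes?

Flight 1 in UTC: 6:12 PM − 10:30 = 7:42 AM on Dec 8.
+4 hours 11 minutes → arrive 11:53 AM UTC on Dec 8.
Flight 2 in UTC: 3:34 PM − 12:00 = 3:34 AM on Dec 8.
+3 hours and 27 minutes → arrive 7:01 AM UTC on Dec 8.
Flight 2 lands earlier by 4 hours 52 minutes.

the second, by 4 hours 52 minutes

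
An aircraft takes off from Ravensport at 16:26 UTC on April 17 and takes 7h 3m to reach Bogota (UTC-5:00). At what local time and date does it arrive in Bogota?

18:29 on April 17

Departure is given in UTC: 16:26 on Apr 17.
Add 7 hours and 3 minutes → 23:29 UTC.
Bogota is UTC−5:00: 23:29 − 5:00 = 18:29 on Apr 17.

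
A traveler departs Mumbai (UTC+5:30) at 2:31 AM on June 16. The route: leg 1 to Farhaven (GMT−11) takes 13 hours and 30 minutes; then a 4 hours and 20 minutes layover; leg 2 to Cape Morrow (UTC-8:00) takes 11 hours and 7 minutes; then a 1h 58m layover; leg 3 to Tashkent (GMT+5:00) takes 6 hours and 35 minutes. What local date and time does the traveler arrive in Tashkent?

Convert departure to UTC: 2:31 AM − 5:30 = 9:01 PM UTC on Jun 15.
Add 13 hours 30 minutes leg 1 → 10:31 AM UTC (Jun 16).
Add 4 hours 20 minutes layover in Farhaven → 2:51 PM UTC.
Add 11 hours 7 minutes leg 2 → 1:58 AM UTC (Jun 17).
Add 1 hour 58 minutes layover in Cape Morrow → 3:56 AM UTC.
Add 6 hours and 35 minutes leg 3 → 10:31 AM UTC.
Tashkent is UTC+5:00, so local arrival = 10:31 AM + 5:00 = 3:31 PM on Jun 17.

3:31 PM on Jun 17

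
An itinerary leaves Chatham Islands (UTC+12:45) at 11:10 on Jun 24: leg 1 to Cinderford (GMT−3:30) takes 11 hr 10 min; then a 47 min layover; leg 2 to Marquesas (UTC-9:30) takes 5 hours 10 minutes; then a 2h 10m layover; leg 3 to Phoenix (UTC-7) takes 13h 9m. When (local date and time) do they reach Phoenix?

Convert departure to UTC: 11:10 − 12:45 = 22:25 UTC on Jun 23.
Add 11 hours 10 minutes leg 1 → 09:35 UTC (Jun 24).
Add 47 minutes layover in Cinderford → 10:22 UTC.
Add 5 hours and 10 minutes leg 2 → 15:32 UTC.
Add 2 hours and 10 minutes layover in Marquesas → 17:42 UTC.
Add 13 hours and 9 minutes leg 3 → 06:51 UTC (Jun 25).
Phoenix is UTC−7:00, so local arrival = 06:51 − 7:00 = 23:51 on Jun 24.

23:51 on June 24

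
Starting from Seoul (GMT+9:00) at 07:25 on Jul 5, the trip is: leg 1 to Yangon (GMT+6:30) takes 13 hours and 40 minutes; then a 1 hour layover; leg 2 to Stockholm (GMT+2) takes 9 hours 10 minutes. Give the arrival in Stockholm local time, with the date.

Convert departure to UTC: 07:25 − 9:00 = 22:25 UTC on Jul 4.
Add 13 hours and 40 minutes leg 1 → 12:05 UTC (Jul 5).
Add 1 hour layover in Yangon → 13:05 UTC.
Add 9 hours and 10 minutes leg 2 → 22:15 UTC.
Stockholm is UTC+2:00, so local arrival = 22:15 + 2:00 = 00:15 on Jul 6.

00:15 on July 6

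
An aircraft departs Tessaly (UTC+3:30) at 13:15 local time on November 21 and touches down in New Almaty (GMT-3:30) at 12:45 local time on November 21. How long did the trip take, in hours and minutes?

6 hours 30 minutes

New Almaty is 7:00 behind Tessaly.
Clock-face elapsed time (ignoring zones) is −30 minutes.
Actual elapsed = −30 minutes + 7:00 = 6 hours 30 minutes.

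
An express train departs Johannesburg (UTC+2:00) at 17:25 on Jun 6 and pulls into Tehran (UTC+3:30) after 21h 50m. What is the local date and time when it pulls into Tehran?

Convert departure to UTC: 17:25 − 2:00 = 15:25 UTC on Jun 6.
Add 21 hours 50 minutes travel time → 13:15 UTC (Jun 7).
Tehran is UTC+3:30, so local arrival = 13:15 + 3:30 = 16:45 on Jun 7.

16:45 on Jun 7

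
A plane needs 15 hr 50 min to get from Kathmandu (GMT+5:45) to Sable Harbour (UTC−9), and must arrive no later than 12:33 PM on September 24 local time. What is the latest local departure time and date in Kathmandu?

11:28 AM on September 24

Target arrival in UTC: 12:33 PM + 9:00 = 9:33 PM on Sep 24.
Subtract 15 hours 50 minutes → departure 5:43 AM UTC on Sep 24.
Kathmandu is UTC+5:45: 5:43 AM + 5:45 = 11:28 AM on Sep 24.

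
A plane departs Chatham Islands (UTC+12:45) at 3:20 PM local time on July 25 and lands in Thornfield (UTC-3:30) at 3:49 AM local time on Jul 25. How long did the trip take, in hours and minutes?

4 hours 44 minutes

Thornfield is 16:15 behind Chatham Islands.
Clock-face elapsed time (ignoring zones) is −11 hours 31 minutes.
Actual elapsed = −11 hours 31 minutes + 16:15 = 4 hours 44 minutes.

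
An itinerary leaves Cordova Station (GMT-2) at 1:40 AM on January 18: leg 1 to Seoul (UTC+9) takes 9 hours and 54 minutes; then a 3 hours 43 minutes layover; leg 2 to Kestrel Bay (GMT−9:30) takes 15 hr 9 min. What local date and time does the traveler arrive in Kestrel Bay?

Convert departure to UTC: 1:40 AM + 2:00 = 3:40 AM UTC on Jan 18.
Add 9 hours 54 minutes leg 1 → 1:34 PM UTC.
Add 3 hours 43 minutes layover in Seoul → 5:17 PM UTC.
Add 15 hours 9 minutes leg 2 → 8:26 AM UTC (Jan 19).
Kestrel Bay is UTC−9:30, so local arrival = 8:26 AM − 9:30 = 10:56 PM on Jan 18.

10:56 PM on January 18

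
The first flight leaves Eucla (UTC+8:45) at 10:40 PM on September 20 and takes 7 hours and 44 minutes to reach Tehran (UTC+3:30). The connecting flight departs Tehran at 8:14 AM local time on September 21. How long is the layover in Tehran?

7 hours 5 minutes

Convert departure to UTC: 10:40 PM − 8:45 = 1:55 PM UTC on Sep 20.
Add 7 hours 44 minutes flight time → 9:39 PM UTC.
Tehran is UTC+3:30, so local arrival = 9:39 PM + 3:30 = 1:09 AM on Sep 21.
Layover = 8:14 AM − 1:09 AM = 7 hours 5 minutes.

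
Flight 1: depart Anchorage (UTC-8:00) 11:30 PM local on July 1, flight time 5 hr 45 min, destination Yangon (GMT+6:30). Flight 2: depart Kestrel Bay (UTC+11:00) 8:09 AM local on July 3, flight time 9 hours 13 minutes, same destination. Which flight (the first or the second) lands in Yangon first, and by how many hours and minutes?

the first, by 17 hours 7 minutes

Flight 1 in UTC: 11:30 PM + 8:00 = 7:30 AM on Jul 2.
+5 hours and 45 minutes → arrive 1:15 PM UTC on Jul 2.
Flight 2 in UTC: 8:09 AM − 11:00 = 9:09 PM on Jul 2.
+9 hours 13 minutes → arrive 6:22 AM UTC on Jul 3.
Flight 1 lands earlier by 17 hours 7 minutes.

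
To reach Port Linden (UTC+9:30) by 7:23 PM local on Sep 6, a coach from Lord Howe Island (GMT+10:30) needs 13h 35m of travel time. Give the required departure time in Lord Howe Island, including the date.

6:48 AM on September 6

Target arrival in UTC: 7:23 PM − 9:30 = 9:53 AM on Sep 6.
Subtract 13 hours 35 minutes → departure 8:18 PM UTC on Sep 5.
Lord Howe Island is UTC+10:30: 8:18 PM + 10:30 = 6:48 AM on Sep 6.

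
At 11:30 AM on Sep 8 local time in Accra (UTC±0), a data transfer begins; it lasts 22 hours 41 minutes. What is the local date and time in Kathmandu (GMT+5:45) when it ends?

3:56 PM on Sep 9

Accra is at UTC+0, so start is already 11:30 AM UTC on Sep 8.
Add 22 hours and 41 minutes duration → 10:11 AM UTC (Sep 9).
Kathmandu is UTC+5:45, so local end time = 10:11 AM + 5:45 = 3:56 PM on Sep 9.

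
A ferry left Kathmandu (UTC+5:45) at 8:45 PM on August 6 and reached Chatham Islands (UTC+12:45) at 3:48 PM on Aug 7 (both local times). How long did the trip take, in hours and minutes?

12 hours 3 minutes

Chatham Islands is 7:00 ahead of Kathmandu.
Clock-face elapsed time (ignoring zones) is 19 hours 3 minutes.
Actual elapsed = 19 hours 3 minutes − 7:00 = 12 hours 3 minutes.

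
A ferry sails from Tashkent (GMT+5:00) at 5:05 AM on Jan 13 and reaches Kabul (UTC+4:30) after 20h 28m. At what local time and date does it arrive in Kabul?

Convert departure to UTC: 5:05 AM − 5:00 = 12:05 AM UTC on Jan 13.
Add 20 hours and 28 minutes travel time → 8:33 PM UTC.
Kabul is UTC+4:30, so local arrival = 8:33 PM + 4:30 = 1:03 AM on Jan 14.

1:03 AM on January 14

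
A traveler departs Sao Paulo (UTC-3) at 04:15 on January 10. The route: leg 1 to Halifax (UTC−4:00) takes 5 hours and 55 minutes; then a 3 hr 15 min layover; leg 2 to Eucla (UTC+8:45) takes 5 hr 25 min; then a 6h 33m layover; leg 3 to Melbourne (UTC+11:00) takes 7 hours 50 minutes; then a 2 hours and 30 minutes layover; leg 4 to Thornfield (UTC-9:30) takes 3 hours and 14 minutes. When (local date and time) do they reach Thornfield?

08:27 on Jan 11

Convert departure to UTC: 04:15 + 3:00 = 07:15 UTC on Jan 10.
Add 5 hours and 55 minutes leg 1 → 13:10 UTC.
Add 3 hours 15 minutes layover in Halifax → 16:25 UTC.
Add 5 hours 25 minutes leg 2 → 21:50 UTC.
Add 6 hours 33 minutes layover in Eucla → 04:23 UTC (Jan 11).
Add 7 hours 50 minutes leg 3 → 12:13 UTC.
Add 2 hours and 30 minutes layover in Melbourne → 14:43 UTC.
Add 3 hours 14 minutes leg 4 → 17:57 UTC.
Thornfield is UTC−9:30, so local arrival = 17:57 − 9:30 = 08:27 on Jan 11.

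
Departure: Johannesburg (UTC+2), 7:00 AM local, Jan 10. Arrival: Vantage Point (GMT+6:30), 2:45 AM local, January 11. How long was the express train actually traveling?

Departure in UTC: 7:00 AM − 2:00 = 5:00 AM on Jan 10.
Arrival in UTC: 2:45 AM − 6:30 = 8:15 PM on Jan 10.
Elapsed = 8:15 PM − 5:00 AM = 15 hours 15 minutes.

15 hours 15 minutes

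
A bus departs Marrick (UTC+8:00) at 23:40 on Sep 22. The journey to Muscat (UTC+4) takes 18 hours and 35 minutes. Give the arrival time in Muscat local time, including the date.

14:15 on Sep 23

Muscat is 4:00 behind Marrick.
After 18 hours 35 minutes it is 18:15 (Sep 23) in Marrick.
Shift by the zone difference: 18:15 − 4:00 = 14:15 on Sep 23 in Muscat.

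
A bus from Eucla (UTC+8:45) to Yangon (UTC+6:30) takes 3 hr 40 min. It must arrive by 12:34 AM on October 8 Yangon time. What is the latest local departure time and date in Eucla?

11:09 PM on October 7

Target arrival in UTC: 12:34 AM − 6:30 = 6:04 PM on Oct 7.
Subtract 3 hours and 40 minutes → departure 2:24 PM UTC on Oct 7.
Eucla is UTC+8:45: 2:24 PM + 8:45 = 11:09 PM on Oct 7.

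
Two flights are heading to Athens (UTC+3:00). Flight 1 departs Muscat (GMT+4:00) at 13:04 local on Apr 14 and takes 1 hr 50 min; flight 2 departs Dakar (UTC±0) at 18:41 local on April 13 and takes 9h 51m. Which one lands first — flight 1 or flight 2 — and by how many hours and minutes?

Flight 1 in UTC: 13:04 − 4:00 = 09:04 on Apr 14.
+1 hour 50 minutes → arrive 10:54 UTC on Apr 14.
Flight 2 departs at 18:41 UTC (Apr 13).
+9 hours and 51 minutes → arrive 04:32 UTC on Apr 14.
Flight 2 lands earlier by 6 hours 22 minutes.

the second, by 6 hours 22 minutes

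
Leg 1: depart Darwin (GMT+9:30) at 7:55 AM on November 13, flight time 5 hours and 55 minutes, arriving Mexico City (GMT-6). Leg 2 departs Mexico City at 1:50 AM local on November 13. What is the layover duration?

3 hours 30 minutes

Convert departure to UTC: 7:55 AM − 9:30 = 10:25 PM UTC on Nov 12.
Add 5 hours 55 minutes flight time → 4:20 AM UTC (Nov 13).
Mexico City is UTC−6:00, so local arrival = 4:20 AM − 6:00 = 10:20 PM on Nov 12.
Layover = 1:50 AM − 10:20 PM (+1 day) = 3 hours 30 minutes.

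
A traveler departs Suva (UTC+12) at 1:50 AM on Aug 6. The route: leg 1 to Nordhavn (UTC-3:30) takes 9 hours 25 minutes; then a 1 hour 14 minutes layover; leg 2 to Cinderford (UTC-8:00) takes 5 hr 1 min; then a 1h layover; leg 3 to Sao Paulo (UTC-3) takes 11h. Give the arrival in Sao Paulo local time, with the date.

Convert departure to UTC: 1:50 AM − 12:00 = 1:50 PM UTC on Aug 5.
Add 9 hours and 25 minutes leg 1 → 11:15 PM UTC.
Add 1 hour and 14 minutes layover in Nordhavn → 12:29 AM UTC (Aug 6).
Add 5 hours and 1 minute leg 2 → 5:30 AM UTC.
Add 1 hour layover in Cinderford → 6:30 AM UTC.
Add 11 hours leg 3 → 5:30 PM UTC.
Sao Paulo is UTC−3:00, so local arrival = 5:30 PM − 3:00 = 2:30 PM on Aug 6.

2:30 PM on August 6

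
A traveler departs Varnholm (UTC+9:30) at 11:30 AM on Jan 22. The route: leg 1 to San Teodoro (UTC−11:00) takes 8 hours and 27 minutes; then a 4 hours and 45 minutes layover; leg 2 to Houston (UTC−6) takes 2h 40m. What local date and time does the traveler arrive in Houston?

11:52 AM on January 22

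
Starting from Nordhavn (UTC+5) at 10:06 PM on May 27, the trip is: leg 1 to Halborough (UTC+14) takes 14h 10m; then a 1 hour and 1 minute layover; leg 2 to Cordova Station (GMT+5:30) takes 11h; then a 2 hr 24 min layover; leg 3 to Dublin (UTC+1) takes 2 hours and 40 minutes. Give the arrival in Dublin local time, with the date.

1:21 AM on May 29

Convert departure to UTC: 10:06 PM − 5:00 = 5:06 PM UTC on May 27.
Add 14 hours 10 minutes leg 1 → 7:16 AM UTC (May 28).
Add 1 hour and 1 minute layover in Halborough → 8:17 AM UTC.
Add 11 hours leg 2 → 7:17 PM UTC.
Add 2 hours and 24 minutes layover in Cordova Station → 9:41 PM UTC.
Add 2 hours 40 minutes leg 3 → 12:21 AM UTC (May 29).
Dublin is UTC+1:00, so local arrival = 12:21 AM + 1:00 = 1:21 AM on May 29.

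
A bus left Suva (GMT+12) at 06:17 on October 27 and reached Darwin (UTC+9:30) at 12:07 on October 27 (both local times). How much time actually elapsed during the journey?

Departure in UTC: 06:17 − 12:00 = 18:17 on Oct 26.
Arrival in UTC: 12:07 − 9:30 = 02:37 on Oct 27.
Elapsed = 02:37 − 18:17 (+1 day) = 8 hours 20 minutes.

8 hours 20 minutes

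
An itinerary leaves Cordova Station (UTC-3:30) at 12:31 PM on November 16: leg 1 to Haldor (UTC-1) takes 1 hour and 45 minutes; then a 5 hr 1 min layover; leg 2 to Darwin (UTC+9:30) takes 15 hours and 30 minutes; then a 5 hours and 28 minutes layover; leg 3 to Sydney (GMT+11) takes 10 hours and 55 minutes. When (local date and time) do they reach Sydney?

5:40 PM on Nov 18

Convert departure to UTC: 12:31 PM + 3:30 = 4:01 PM UTC on Nov 16.
Add 1 hour 45 minutes leg 1 → 5:46 PM UTC.
Add 5 hours and 1 minute layover in Haldor → 10:47 PM UTC.
Add 15 hours 30 minutes leg 2 → 2:17 PM UTC (Nov 17).
Add 5 hours and 28 minutes layover in Darwin → 7:45 PM UTC.
Add 10 hours and 55 minutes leg 3 → 6:40 AM UTC (Nov 18).
Sydney is UTC+11:00, so local arrival = 6:40 AM + 11:00 = 5:40 PM on Nov 18.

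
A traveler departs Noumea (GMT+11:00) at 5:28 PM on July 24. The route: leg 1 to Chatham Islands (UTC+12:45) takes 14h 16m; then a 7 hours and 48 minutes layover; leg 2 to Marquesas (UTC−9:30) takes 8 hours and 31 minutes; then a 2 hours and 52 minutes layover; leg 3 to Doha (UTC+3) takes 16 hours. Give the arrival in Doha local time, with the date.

10:55 AM on July 26

Convert departure to UTC: 5:28 PM − 11:00 = 6:28 AM UTC on Jul 24.
Add 14 hours 16 minutes leg 1 → 8:44 PM UTC.
Add 7 hours and 48 minutes layover in Chatham Islands → 4:32 AM UTC (Jul 25).
Add 8 hours 31 minutes leg 2 → 1:03 PM UTC.
Add 2 hours 52 minutes layover in Marquesas → 3:55 PM UTC.
Add 16 hours leg 3 → 7:55 AM UTC (Jul 26).
Doha is UTC+3:00, so local arrival = 7:55 AM + 3:00 = 10:55 AM on Jul 26.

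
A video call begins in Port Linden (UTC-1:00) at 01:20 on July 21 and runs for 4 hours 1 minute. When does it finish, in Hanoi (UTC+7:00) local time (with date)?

13:21 on Jul 21

Hanoi is 8:00 ahead of Port Linden.
After 4 hours 1 minute it is 05:21 in Port Linden.
Shift by the zone difference: 05:21 + 8:00 = 13:21 on Jul 21 in Hanoi.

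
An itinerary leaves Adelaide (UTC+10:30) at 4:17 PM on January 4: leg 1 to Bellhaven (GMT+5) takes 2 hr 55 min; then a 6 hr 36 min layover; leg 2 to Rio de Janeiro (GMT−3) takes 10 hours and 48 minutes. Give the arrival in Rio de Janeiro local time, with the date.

11:06 PM on Jan 4

Convert departure to UTC: 4:17 PM − 10:30 = 5:47 AM UTC on Jan 4.
Add 2 hours 55 minutes leg 1 → 8:42 AM UTC.
Add 6 hours and 36 minutes layover in Bellhaven → 3:18 PM UTC.
Add 10 hours and 48 minutes leg 2 → 2:06 AM UTC (Jan 5).
Rio de Janeiro is UTC−3:00, so local arrival = 2:06 AM − 3:00 = 11:06 PM on Jan 4.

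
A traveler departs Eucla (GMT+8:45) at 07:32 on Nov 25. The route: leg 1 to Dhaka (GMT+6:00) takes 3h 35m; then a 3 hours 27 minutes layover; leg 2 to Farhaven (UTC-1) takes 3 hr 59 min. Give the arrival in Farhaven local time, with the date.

08:48 on November 25

Convert departure to UTC: 07:32 − 8:45 = 22:47 UTC on Nov 24.
Add 3 hours 35 minutes leg 1 → 02:22 UTC (Nov 25).
Add 3 hours 27 minutes layover in Dhaka → 05:49 UTC.
Add 3 hours 59 minutes leg 2 → 09:48 UTC.
Farhaven is UTC−1:00, so local arrival = 09:48 − 1:00 = 08:48 on Nov 25.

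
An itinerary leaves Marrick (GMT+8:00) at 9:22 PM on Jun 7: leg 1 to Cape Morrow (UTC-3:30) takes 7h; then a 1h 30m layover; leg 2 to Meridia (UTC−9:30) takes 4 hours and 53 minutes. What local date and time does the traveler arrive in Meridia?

Convert departure to UTC: 9:22 PM − 8:00 = 1:22 PM UTC on Jun 7.
Add 7 hours leg 1 → 8:22 PM UTC.
Add 1 hour and 30 minutes layover in Cape Morrow → 9:52 PM UTC.
Add 4 hours and 53 minutes leg 2 → 2:45 AM UTC (Jun 8).
Meridia is UTC−9:30, so local arrival = 2:45 AM − 9:30 = 5:15 PM on Jun 7.

5:15 PM on June 7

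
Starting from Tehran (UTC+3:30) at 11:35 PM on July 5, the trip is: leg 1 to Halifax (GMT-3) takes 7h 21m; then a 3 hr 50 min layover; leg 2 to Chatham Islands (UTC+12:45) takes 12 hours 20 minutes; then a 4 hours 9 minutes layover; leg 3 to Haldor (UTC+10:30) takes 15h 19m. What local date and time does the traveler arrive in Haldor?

Convert departure to UTC: 11:35 PM − 3:30 = 8:05 PM UTC on Jul 5.
Add 7 hours 21 minutes leg 1 → 3:26 AM UTC (Jul 6).
Add 3 hours and 50 minutes layover in Halifax → 7:16 AM UTC.
Add 12 hours and 20 minutes leg 2 → 7:36 PM UTC.
Add 4 hours 9 minutes layover in Chatham Islands → 11:45 PM UTC.
Add 15 hours and 19 minutes leg 3 → 3:04 PM UTC (Jul 7).
Haldor is UTC+10:30, so local arrival = 3:04 PM + 10:30 = 1:34 AM on Jul 8.

1:34 AM on July 8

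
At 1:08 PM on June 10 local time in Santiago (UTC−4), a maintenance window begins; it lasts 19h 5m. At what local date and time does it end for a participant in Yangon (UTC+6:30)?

6:43 PM on June 11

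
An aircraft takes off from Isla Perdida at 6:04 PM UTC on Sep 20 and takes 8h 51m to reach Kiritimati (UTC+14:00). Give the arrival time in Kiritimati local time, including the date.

4:55 PM on Sep 21

Departure is given in UTC: 6:04 PM on Sep 20.
Add 8 hours and 51 minutes → 2:55 AM UTC (Sep 21).
Kiritimati is UTC+14:00: 2:55 AM + 14:00 = 4:55 PM on Sep 21.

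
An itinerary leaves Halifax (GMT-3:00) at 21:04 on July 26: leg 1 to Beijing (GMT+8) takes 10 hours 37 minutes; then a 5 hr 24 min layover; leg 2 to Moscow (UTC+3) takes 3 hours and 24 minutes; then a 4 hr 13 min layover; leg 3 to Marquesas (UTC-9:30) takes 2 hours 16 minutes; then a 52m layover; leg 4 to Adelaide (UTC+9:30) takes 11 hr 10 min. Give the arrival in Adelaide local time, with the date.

Convert departure to UTC: 21:04 + 3:00 = 00:04 UTC on Jul 27.
Add 10 hours and 37 minutes leg 1 → 10:41 UTC.
Add 5 hours and 24 minutes layover in Beijing → 16:05 UTC.
Add 3 hours and 24 minutes leg 2 → 19:29 UTC.
Add 4 hours and 13 minutes layover in Moscow → 23:42 UTC.
Add 2 hours and 16 minutes leg 3 → 01:58 UTC (Jul 28).
Add 52 minutes layover in Marquesas → 02:50 UTC.
Add 11 hours 10 minutes leg 4 → 14:00 UTC.
Adelaide is UTC+9:30, so local arrival = 14:00 + 9:30 = 23:30 on Jul 28.

23:30 on Jul 28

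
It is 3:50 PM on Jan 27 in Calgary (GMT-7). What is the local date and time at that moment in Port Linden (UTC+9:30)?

8:20 AM on January 28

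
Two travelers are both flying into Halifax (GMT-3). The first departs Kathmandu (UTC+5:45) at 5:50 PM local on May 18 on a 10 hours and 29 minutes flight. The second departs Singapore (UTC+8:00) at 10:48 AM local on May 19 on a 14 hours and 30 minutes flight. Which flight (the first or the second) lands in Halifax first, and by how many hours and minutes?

the first, by 18 hours 44 minutes

Flight 1 in UTC: 5:50 PM − 5:45 = 12:05 PM on May 18.
+10 hours and 29 minutes → arrive 10:34 PM UTC on May 18.
Flight 2 in UTC: 10:48 AM − 8:00 = 2:48 AM on May 19.
+14 hours and 30 minutes → arrive 5:18 PM UTC on May 19.
Flight 1 lands earlier by 18 hours 44 minutes.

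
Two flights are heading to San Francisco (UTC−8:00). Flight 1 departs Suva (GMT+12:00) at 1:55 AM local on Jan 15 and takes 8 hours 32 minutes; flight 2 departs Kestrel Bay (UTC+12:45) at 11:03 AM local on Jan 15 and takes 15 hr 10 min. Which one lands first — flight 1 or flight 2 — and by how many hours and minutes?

the first, by 15 hours 1 minute

Flight 1 in UTC: 1:55 AM − 12:00 = 1:55 PM on Jan 14.
+8 hours and 32 minutes → arrive 10:27 PM UTC on Jan 14.
Flight 2 in UTC: 11:03 AM − 12:45 = 10:18 PM on Jan 14.
+15 hours 10 minutes → arrive 1:28 PM UTC on Jan 15.
Flight 1 lands earlier by 15 hours 1 minute.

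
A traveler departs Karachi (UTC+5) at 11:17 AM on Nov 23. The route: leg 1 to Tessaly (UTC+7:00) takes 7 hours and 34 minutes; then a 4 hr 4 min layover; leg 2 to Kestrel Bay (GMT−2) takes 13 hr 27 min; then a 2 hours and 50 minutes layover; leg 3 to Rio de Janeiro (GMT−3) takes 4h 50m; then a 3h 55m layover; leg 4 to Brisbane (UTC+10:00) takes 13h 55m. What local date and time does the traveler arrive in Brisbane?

6:52 PM on November 25

Convert departure to UTC: 11:17 AM − 5:00 = 6:17 AM UTC on Nov 23.
Add 7 hours and 34 minutes leg 1 → 1:51 PM UTC.
Add 4 hours and 4 minutes layover in Tessaly → 5:55 PM UTC.
Add 13 hours 27 minutes leg 2 → 7:22 AM UTC (Nov 24).
Add 2 hours 50 minutes layover in Kestrel Bay → 10:12 AM UTC.
Add 4 hours 50 minutes leg 3 → 3:02 PM UTC.
Add 3 hours 55 minutes layover in Rio de Janeiro → 6:57 PM UTC.
Add 13 hours and 55 minutes leg 4 → 8:52 AM UTC (Nov 25).
Brisbane is UTC+10:00, so local arrival = 8:52 AM + 10:00 = 6:52 PM on Nov 25.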